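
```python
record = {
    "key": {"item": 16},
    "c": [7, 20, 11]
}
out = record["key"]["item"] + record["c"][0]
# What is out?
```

Trace (tracking out):
record = {'key': {'item': 16}, 'c': [7, 20, 11]}  # -> record = {'key': {'item': 16}, 'c': [7, 20, 11]}
out = record['key']['item'] + record['c'][0]  # -> out = 23

Answer: 23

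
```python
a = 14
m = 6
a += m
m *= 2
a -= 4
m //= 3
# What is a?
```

Trace (tracking a):
a = 14  # -> a = 14
m = 6  # -> m = 6
a += m  # -> a = 20
m *= 2  # -> m = 12
a -= 4  # -> a = 16
m //= 3  # -> m = 4

Answer: 16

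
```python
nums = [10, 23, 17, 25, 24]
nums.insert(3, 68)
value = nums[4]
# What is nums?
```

Trace (tracking nums):
nums = [10, 23, 17, 25, 24]  # -> nums = [10, 23, 17, 25, 24]
nums.insert(3, 68)  # -> nums = [10, 23, 17, 68, 25, 24]
value = nums[4]  # -> value = 25

Answer: [10, 23, 17, 68, 25, 24]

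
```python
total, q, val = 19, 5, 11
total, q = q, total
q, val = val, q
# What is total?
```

Answer: 5

Derivation:
Trace (tracking total):
total, q, val = (19, 5, 11)  # -> total = 19, q = 5, val = 11
total, q = (q, total)  # -> total = 5, q = 19
q, val = (val, q)  # -> q = 11, val = 19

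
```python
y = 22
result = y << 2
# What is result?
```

Trace (tracking result):
y = 22  # -> y = 22
result = y << 2  # -> result = 88

Answer: 88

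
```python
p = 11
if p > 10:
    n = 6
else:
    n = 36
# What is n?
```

Trace (tracking n):
p = 11  # -> p = 11
if p > 10:  # condition is True
    n = 6  # -> n = 6

Answer: 6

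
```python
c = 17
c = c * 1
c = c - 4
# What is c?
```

Answer: 13

Derivation:
Trace (tracking c):
c = 17  # -> c = 17
c = c * 1  # -> c = 17
c = c - 4  # -> c = 13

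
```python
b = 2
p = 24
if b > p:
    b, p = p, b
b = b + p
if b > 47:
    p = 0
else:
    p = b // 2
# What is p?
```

Answer: 13

Derivation:
Trace (tracking p):
b = 2  # -> b = 2
p = 24  # -> p = 24
if b > p:  # condition is False
b = b + p  # -> b = 26
if b > 47:  # condition is False
else:
    p = b // 2  # -> p = 13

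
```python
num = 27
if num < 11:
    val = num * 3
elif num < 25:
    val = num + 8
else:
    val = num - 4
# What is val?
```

Trace (tracking val):
num = 27  # -> num = 27
if num < 11:  # condition is False
elif num < 25:  # condition is False
else:
    val = num - 4  # -> val = 23

Answer: 23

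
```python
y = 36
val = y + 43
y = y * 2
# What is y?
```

Trace (tracking y):
y = 36  # -> y = 36
val = y + 43  # -> val = 79
y = y * 2  # -> y = 72

Answer: 72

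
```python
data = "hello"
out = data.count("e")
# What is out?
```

Answer: 1

Derivation:
Trace (tracking out):
data = 'hello'  # -> data = 'hello'
out = data.count('e')  # -> out = 1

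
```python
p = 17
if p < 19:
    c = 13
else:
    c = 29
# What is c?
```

Trace (tracking c):
p = 17  # -> p = 17
if p < 19:  # condition is True
    c = 13  # -> c = 13

Answer: 13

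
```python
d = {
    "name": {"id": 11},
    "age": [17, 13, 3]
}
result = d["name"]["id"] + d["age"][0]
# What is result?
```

Answer: 28

Derivation:
Trace (tracking result):
d = {'name': {'id': 11}, 'age': [17, 13, 3]}  # -> d = {'name': {'id': 11}, 'age': [17, 13, 3]}
result = d['name']['id'] + d['age'][0]  # -> result = 28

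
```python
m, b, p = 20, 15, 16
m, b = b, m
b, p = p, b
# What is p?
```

Trace (tracking p):
m, b, p = (20, 15, 16)  # -> m = 20, b = 15, p = 16
m, b = (b, m)  # -> m = 15, b = 20
b, p = (p, b)  # -> b = 16, p = 20

Answer: 20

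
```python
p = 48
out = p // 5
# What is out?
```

Answer: 9

Derivation:
Trace (tracking out):
p = 48  # -> p = 48
out = p // 5  # -> out = 9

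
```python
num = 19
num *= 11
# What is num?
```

Answer: 209

Derivation:
Trace (tracking num):
num = 19  # -> num = 19
num *= 11  # -> num = 209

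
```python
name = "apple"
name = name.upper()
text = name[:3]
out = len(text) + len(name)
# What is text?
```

Answer: 'APP'

Derivation:
Trace (tracking text):
name = 'apple'  # -> name = 'apple'
name = name.upper()  # -> name = 'APPLE'
text = name[:3]  # -> text = 'APP'
out = len(text) + len(name)  # -> out = 8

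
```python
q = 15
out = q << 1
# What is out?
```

Trace (tracking out):
q = 15  # -> q = 15
out = q << 1  # -> out = 30

Answer: 30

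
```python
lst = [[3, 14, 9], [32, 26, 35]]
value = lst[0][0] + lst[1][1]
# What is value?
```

Answer: 29

Derivation:
Trace (tracking value):
lst = [[3, 14, 9], [32, 26, 35]]  # -> lst = [[3, 14, 9], [32, 26, 35]]
value = lst[0][0] + lst[1][1]  # -> value = 29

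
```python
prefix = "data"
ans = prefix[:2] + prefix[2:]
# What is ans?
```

Trace (tracking ans):
prefix = 'data'  # -> prefix = 'data'
ans = prefix[:2] + prefix[2:]  # -> ans = 'data'

Answer: 'data'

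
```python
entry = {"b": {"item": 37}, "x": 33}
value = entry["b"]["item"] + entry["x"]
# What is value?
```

Answer: 70

Derivation:
Trace (tracking value):
entry = {'b': {'item': 37}, 'x': 33}  # -> entry = {'b': {'item': 37}, 'x': 33}
value = entry['b']['item'] + entry['x']  # -> value = 70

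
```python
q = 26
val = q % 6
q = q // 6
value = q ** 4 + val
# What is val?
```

Answer: 2

Derivation:
Trace (tracking val):
q = 26  # -> q = 26
val = q % 6  # -> val = 2
q = q // 6  # -> q = 4
value = q ** 4 + val  # -> value = 258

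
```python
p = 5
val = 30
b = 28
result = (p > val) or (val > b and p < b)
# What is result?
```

Trace (tracking result):
p = 5  # -> p = 5
val = 30  # -> val = 30
b = 28  # -> b = 28
result = p > val or (val > b and p < b)  # -> result = True

Answer: True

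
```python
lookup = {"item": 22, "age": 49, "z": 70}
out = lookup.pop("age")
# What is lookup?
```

Trace (tracking lookup):
lookup = {'item': 22, 'age': 49, 'z': 70}  # -> lookup = {'item': 22, 'age': 49, 'z': 70}
out = lookup.pop('age')  # -> out = 49

Answer: {'item': 22, 'z': 70}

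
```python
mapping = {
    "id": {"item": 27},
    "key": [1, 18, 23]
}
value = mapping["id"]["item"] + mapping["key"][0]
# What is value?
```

Answer: 28

Derivation:
Trace (tracking value):
mapping = {'id': {'item': 27}, 'key': [1, 18, 23]}  # -> mapping = {'id': {'item': 27}, 'key': [1, 18, 23]}
value = mapping['id']['item'] + mapping['key'][0]  # -> value = 28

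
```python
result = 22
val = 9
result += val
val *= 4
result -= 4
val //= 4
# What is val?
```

Answer: 9

Derivation:
Trace (tracking val):
result = 22  # -> result = 22
val = 9  # -> val = 9
result += val  # -> result = 31
val *= 4  # -> val = 36
result -= 4  # -> result = 27
val //= 4  # -> val = 9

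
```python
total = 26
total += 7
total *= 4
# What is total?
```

Answer: 132

Derivation:
Trace (tracking total):
total = 26  # -> total = 26
total += 7  # -> total = 33
total *= 4  # -> total = 132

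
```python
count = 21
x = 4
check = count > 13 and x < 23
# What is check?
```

Trace (tracking check):
count = 21  # -> count = 21
x = 4  # -> x = 4
check = count > 13 and x < 23  # -> check = True

Answer: True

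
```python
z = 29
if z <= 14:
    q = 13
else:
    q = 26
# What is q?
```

Trace (tracking q):
z = 29  # -> z = 29
if z <= 14:  # condition is False
else:
    q = 26  # -> q = 26

Answer: 26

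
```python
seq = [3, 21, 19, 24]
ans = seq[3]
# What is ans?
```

Answer: 24

Derivation:
Trace (tracking ans):
seq = [3, 21, 19, 24]  # -> seq = [3, 21, 19, 24]
ans = seq[3]  # -> ans = 24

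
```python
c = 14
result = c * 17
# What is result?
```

Trace (tracking result):
c = 14  # -> c = 14
result = c * 17  # -> result = 238

Answer: 238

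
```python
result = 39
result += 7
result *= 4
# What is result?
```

Trace (tracking result):
result = 39  # -> result = 39
result += 7  # -> result = 46
result *= 4  # -> result = 184

Answer: 184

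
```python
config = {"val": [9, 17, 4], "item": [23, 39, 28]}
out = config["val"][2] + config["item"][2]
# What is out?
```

Trace (tracking out):
config = {'val': [9, 17, 4], 'item': [23, 39, 28]}  # -> config = {'val': [9, 17, 4], 'item': [23, 39, 28]}
out = config['val'][2] + config['item'][2]  # -> out = 32

Answer: 32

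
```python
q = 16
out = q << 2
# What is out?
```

Trace (tracking out):
q = 16  # -> q = 16
out = q << 2  # -> out = 64

Answer: 64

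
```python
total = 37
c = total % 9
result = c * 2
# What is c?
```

Answer: 1

Derivation:
Trace (tracking c):
total = 37  # -> total = 37
c = total % 9  # -> c = 1
result = c * 2  # -> result = 2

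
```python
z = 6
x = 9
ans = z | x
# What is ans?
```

Trace (tracking ans):
z = 6  # -> z = 6
x = 9  # -> x = 9
ans = z | x  # -> ans = 15

Answer: 15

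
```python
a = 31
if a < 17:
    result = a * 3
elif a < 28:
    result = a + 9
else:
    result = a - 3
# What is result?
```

Answer: 28

Derivation:
Trace (tracking result):
a = 31  # -> a = 31
if a < 17:  # condition is False
elif a < 28:  # condition is False
else:
    result = a - 3  # -> result = 28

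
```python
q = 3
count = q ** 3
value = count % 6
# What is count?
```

Answer: 27

Derivation:
Trace (tracking count):
q = 3  # -> q = 3
count = q ** 3  # -> count = 27
value = count % 6  # -> value = 3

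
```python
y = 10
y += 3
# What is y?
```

Trace (tracking y):
y = 10  # -> y = 10
y += 3  # -> y = 13

Answer: 13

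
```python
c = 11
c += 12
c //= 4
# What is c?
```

Answer: 5

Derivation:
Trace (tracking c):
c = 11  # -> c = 11
c += 12  # -> c = 23
c //= 4  # -> c = 5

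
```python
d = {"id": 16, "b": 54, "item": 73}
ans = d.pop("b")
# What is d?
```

Answer: {'id': 16, 'item': 73}

Derivation:
Trace (tracking d):
d = {'id': 16, 'b': 54, 'item': 73}  # -> d = {'id': 16, 'b': 54, 'item': 73}
ans = d.pop('b')  # -> ans = 54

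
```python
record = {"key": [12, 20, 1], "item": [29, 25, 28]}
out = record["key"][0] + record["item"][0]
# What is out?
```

Answer: 41

Derivation:
Trace (tracking out):
record = {'key': [12, 20, 1], 'item': [29, 25, 28]}  # -> record = {'key': [12, 20, 1], 'item': [29, 25, 28]}
out = record['key'][0] + record['item'][0]  # -> out = 41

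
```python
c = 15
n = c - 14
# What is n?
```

Trace (tracking n):
c = 15  # -> c = 15
n = c - 14  # -> n = 1

Answer: 1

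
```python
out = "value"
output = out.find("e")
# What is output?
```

Answer: 4

Derivation:
Trace (tracking output):
out = 'value'  # -> out = 'value'
output = out.find('e')  # -> output = 4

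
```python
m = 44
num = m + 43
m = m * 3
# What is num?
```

Answer: 87

Derivation:
Trace (tracking num):
m = 44  # -> m = 44
num = m + 43  # -> num = 87
m = m * 3  # -> m = 132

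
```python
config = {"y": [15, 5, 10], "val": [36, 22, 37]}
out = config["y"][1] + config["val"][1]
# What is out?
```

Trace (tracking out):
config = {'y': [15, 5, 10], 'val': [36, 22, 37]}  # -> config = {'y': [15, 5, 10], 'val': [36, 22, 37]}
out = config['y'][1] + config['val'][1]  # -> out = 27

Answer: 27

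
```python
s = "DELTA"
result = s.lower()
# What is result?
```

Answer: 'delta'

Derivation:
Trace (tracking result):
s = 'DELTA'  # -> s = 'DELTA'
result = s.lower()  # -> result = 'delta'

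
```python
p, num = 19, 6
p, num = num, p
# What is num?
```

Trace (tracking num):
p, num = (19, 6)  # -> p = 19, num = 6
p, num = (num, p)  # -> p = 6, num = 19

Answer: 19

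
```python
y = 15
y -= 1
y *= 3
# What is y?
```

Trace (tracking y):
y = 15  # -> y = 15
y -= 1  # -> y = 14
y *= 3  # -> y = 42

Answer: 42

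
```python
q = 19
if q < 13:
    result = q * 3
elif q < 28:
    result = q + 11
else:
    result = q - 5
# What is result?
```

Trace (tracking result):
q = 19  # -> q = 19
if q < 13:  # condition is False
elif q < 28:  # condition is True
    result = q + 11  # -> result = 30

Answer: 30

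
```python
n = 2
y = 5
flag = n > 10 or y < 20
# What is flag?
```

Answer: True

Derivation:
Trace (tracking flag):
n = 2  # -> n = 2
y = 5  # -> y = 5
flag = n > 10 or y < 20  # -> flag = True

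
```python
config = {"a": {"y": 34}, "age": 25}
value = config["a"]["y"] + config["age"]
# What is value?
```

Answer: 59

Derivation:
Trace (tracking value):
config = {'a': {'y': 34}, 'age': 25}  # -> config = {'a': {'y': 34}, 'age': 25}
value = config['a']['y'] + config['age']  # -> value = 59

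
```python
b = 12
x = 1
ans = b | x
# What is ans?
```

Answer: 13

Derivation:
Trace (tracking ans):
b = 12  # -> b = 12
x = 1  # -> x = 1
ans = b | x  # -> ans = 13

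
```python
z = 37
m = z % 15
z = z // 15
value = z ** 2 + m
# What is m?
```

Answer: 7

Derivation:
Trace (tracking m):
z = 37  # -> z = 37
m = z % 15  # -> m = 7
z = z // 15  # -> z = 2
value = z ** 2 + m  # -> value = 11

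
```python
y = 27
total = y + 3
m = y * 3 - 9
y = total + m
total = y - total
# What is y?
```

Trace (tracking y):
y = 27  # -> y = 27
total = y + 3  # -> total = 30
m = y * 3 - 9  # -> m = 72
y = total + m  # -> y = 102
total = y - total  # -> total = 72

Answer: 102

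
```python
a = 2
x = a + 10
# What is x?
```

Trace (tracking x):
a = 2  # -> a = 2
x = a + 10  # -> x = 12

Answer: 12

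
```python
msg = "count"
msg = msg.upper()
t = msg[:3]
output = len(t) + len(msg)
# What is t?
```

Trace (tracking t):
msg = 'count'  # -> msg = 'count'
msg = msg.upper()  # -> msg = 'COUNT'
t = msg[:3]  # -> t = 'COU'
output = len(t) + len(msg)  # -> output = 8

Answer: 'COU'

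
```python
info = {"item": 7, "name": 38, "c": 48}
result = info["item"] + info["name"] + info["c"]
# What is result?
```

Answer: 93

Derivation:
Trace (tracking result):
info = {'item': 7, 'name': 38, 'c': 48}  # -> info = {'item': 7, 'name': 38, 'c': 48}
result = info['item'] + info['name'] + info['c']  # -> result = 93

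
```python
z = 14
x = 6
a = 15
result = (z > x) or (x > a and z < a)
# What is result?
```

Answer: True

Derivation:
Trace (tracking result):
z = 14  # -> z = 14
x = 6  # -> x = 6
a = 15  # -> a = 15
result = z > x or (x > a and z < a)  # -> result = True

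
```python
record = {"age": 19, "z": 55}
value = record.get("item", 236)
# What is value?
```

Trace (tracking value):
record = {'age': 19, 'z': 55}  # -> record = {'age': 19, 'z': 55}
value = record.get('item', 236)  # -> value = 236

Answer: 236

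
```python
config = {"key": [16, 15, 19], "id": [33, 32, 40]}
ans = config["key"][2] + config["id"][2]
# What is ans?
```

Trace (tracking ans):
config = {'key': [16, 15, 19], 'id': [33, 32, 40]}  # -> config = {'key': [16, 15, 19], 'id': [33, 32, 40]}
ans = config['key'][2] + config['id'][2]  # -> ans = 59

Answer: 59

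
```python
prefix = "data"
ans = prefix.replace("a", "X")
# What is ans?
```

Trace (tracking ans):
prefix = 'data'  # -> prefix = 'data'
ans = prefix.replace('a', 'X')  # -> ans = 'dXtX'

Answer: 'dXtX'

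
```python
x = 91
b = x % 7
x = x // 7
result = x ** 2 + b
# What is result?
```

Trace (tracking result):
x = 91  # -> x = 91
b = x % 7  # -> b = 0
x = x // 7  # -> x = 13
result = x ** 2 + b  # -> result = 169

Answer: 169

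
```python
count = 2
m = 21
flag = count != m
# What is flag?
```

Answer: True

Derivation:
Trace (tracking flag):
count = 2  # -> count = 2
m = 21  # -> m = 21
flag = count != m  # -> flag = True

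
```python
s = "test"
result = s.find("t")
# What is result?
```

Answer: 0

Derivation:
Trace (tracking result):
s = 'test'  # -> s = 'test'
result = s.find('t')  # -> result = 0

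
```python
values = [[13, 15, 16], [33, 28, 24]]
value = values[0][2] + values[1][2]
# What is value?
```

Answer: 40

Derivation:
Trace (tracking value):
values = [[13, 15, 16], [33, 28, 24]]  # -> values = [[13, 15, 16], [33, 28, 24]]
value = values[0][2] + values[1][2]  # -> value = 40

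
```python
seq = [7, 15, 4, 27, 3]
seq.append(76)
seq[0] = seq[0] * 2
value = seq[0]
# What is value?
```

Answer: 14

Derivation:
Trace (tracking value):
seq = [7, 15, 4, 27, 3]  # -> seq = [7, 15, 4, 27, 3]
seq.append(76)  # -> seq = [7, 15, 4, 27, 3, 76]
seq[0] = seq[0] * 2  # -> seq = [14, 15, 4, 27, 3, 76]
value = seq[0]  # -> value = 14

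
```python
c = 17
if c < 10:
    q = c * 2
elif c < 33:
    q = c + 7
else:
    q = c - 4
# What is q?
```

Answer: 24

Derivation:
Trace (tracking q):
c = 17  # -> c = 17
if c < 10:  # condition is False
elif c < 33:  # condition is True
    q = c + 7  # -> q = 24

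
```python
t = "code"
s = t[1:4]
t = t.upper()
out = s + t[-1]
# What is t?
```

Answer: 'CODE'

Derivation:
Trace (tracking t):
t = 'code'  # -> t = 'code'
s = t[1:4]  # -> s = 'ode'
t = t.upper()  # -> t = 'CODE'
out = s + t[-1]  # -> out = 'odeE'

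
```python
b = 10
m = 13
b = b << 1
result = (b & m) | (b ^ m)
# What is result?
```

Trace (tracking result):
b = 10  # -> b = 10
m = 13  # -> m = 13
b = b << 1  # -> b = 20
result = b & m | b ^ m  # -> result = 29

Answer: 29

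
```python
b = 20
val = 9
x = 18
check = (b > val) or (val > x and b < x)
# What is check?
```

Trace (tracking check):
b = 20  # -> b = 20
val = 9  # -> val = 9
x = 18  # -> x = 18
check = b > val or (val > x and b < x)  # -> check = True

Answer: True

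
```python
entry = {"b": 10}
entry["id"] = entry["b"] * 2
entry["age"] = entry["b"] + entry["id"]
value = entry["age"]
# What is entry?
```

Trace (tracking entry):
entry = {'b': 10}  # -> entry = {'b': 10}
entry['id'] = entry['b'] * 2  # -> entry = {'b': 10, 'id': 20}
entry['age'] = entry['b'] + entry['id']  # -> entry = {'b': 10, 'id': 20, 'age': 30}
value = entry['age']  # -> value = 30

Answer: {'b': 10, 'id': 20, 'age': 30}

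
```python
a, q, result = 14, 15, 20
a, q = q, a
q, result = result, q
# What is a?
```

Trace (tracking a):
a, q, result = (14, 15, 20)  # -> a = 14, q = 15, result = 20
a, q = (q, a)  # -> a = 15, q = 14
q, result = (result, q)  # -> q = 20, result = 14

Answer: 15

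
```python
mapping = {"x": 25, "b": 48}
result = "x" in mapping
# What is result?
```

Answer: True

Derivation:
Trace (tracking result):
mapping = {'x': 25, 'b': 48}  # -> mapping = {'x': 25, 'b': 48}
result = 'x' in mapping  # -> result = True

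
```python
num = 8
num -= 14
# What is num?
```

Trace (tracking num):
num = 8  # -> num = 8
num -= 14  # -> num = -6

Answer: -6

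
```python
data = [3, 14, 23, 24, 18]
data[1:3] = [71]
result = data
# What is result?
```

Trace (tracking result):
data = [3, 14, 23, 24, 18]  # -> data = [3, 14, 23, 24, 18]
data[1:3] = [71]  # -> data = [3, 71, 24, 18]
result = data  # -> result = [3, 71, 24, 18]

Answer: [3, 71, 24, 18]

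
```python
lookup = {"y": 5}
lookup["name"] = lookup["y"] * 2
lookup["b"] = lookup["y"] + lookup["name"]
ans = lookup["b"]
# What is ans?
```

Answer: 15

Derivation:
Trace (tracking ans):
lookup = {'y': 5}  # -> lookup = {'y': 5}
lookup['name'] = lookup['y'] * 2  # -> lookup = {'y': 5, 'name': 10}
lookup['b'] = lookup['y'] + lookup['name']  # -> lookup = {'y': 5, 'name': 10, 'b': 15}
ans = lookup['b']  # -> ans = 15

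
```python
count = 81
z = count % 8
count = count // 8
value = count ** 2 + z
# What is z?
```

Answer: 1

Derivation:
Trace (tracking z):
count = 81  # -> count = 81
z = count % 8  # -> z = 1
count = count // 8  # -> count = 10
value = count ** 2 + z  # -> value = 101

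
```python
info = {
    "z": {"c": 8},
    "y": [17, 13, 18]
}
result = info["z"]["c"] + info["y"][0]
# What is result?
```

Trace (tracking result):
info = {'z': {'c': 8}, 'y': [17, 13, 18]}  # -> info = {'z': {'c': 8}, 'y': [17, 13, 18]}
result = info['z']['c'] + info['y'][0]  # -> result = 25

Answer: 25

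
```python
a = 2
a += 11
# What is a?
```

Trace (tracking a):
a = 2  # -> a = 2
a += 11  # -> a = 13

Answer: 13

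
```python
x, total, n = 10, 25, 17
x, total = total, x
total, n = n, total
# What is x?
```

Answer: 25

Derivation:
Trace (tracking x):
x, total, n = (10, 25, 17)  # -> x = 10, total = 25, n = 17
x, total = (total, x)  # -> x = 25, total = 10
total, n = (n, total)  # -> total = 17, n = 10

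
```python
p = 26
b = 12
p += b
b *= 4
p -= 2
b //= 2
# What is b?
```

Trace (tracking b):
p = 26  # -> p = 26
b = 12  # -> b = 12
p += b  # -> p = 38
b *= 4  # -> b = 48
p -= 2  # -> p = 36
b //= 2  # -> b = 24

Answer: 24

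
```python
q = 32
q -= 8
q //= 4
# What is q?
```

Trace (tracking q):
q = 32  # -> q = 32
q -= 8  # -> q = 24
q //= 4  # -> q = 6

Answer: 6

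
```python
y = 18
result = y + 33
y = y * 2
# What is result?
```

Answer: 51

Derivation:
Trace (tracking result):
y = 18  # -> y = 18
result = y + 33  # -> result = 51
y = y * 2  # -> y = 36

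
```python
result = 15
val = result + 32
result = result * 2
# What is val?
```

Trace (tracking val):
result = 15  # -> result = 15
val = result + 32  # -> val = 47
result = result * 2  # -> result = 30

Answer: 47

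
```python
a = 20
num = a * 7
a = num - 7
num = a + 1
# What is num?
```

Trace (tracking num):
a = 20  # -> a = 20
num = a * 7  # -> num = 140
a = num - 7  # -> a = 133
num = a + 1  # -> num = 134

Answer: 134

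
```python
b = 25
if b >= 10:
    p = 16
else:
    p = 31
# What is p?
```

Answer: 16

Derivation:
Trace (tracking p):
b = 25  # -> b = 25
if b >= 10:  # condition is True
    p = 16  # -> p = 16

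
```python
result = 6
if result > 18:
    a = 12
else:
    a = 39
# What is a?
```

Answer: 39

Derivation:
Trace (tracking a):
result = 6  # -> result = 6
if result > 18:  # condition is False
else:
    a = 39  # -> a = 39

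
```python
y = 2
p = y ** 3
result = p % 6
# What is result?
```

Answer: 2

Derivation:
Trace (tracking result):
y = 2  # -> y = 2
p = y ** 3  # -> p = 8
result = p % 6  # -> result = 2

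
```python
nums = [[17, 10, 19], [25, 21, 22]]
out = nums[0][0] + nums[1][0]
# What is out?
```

Trace (tracking out):
nums = [[17, 10, 19], [25, 21, 22]]  # -> nums = [[17, 10, 19], [25, 21, 22]]
out = nums[0][0] + nums[1][0]  # -> out = 42

Answer: 42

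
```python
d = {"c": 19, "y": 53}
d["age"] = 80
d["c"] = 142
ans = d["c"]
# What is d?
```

Answer: {'c': 142, 'y': 53, 'age': 80}

Derivation:
Trace (tracking d):
d = {'c': 19, 'y': 53}  # -> d = {'c': 19, 'y': 53}
d['age'] = 80  # -> d = {'c': 19, 'y': 53, 'age': 80}
d['c'] = 142  # -> d = {'c': 142, 'y': 53, 'age': 80}
ans = d['c']  # -> ans = 142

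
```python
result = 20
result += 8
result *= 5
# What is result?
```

Trace (tracking result):
result = 20  # -> result = 20
result += 8  # -> result = 28
result *= 5  # -> result = 140

Answer: 140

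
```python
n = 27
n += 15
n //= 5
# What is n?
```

Trace (tracking n):
n = 27  # -> n = 27
n += 15  # -> n = 42
n //= 5  # -> n = 8

Answer: 8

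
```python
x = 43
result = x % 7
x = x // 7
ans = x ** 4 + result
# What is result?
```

Trace (tracking result):
x = 43  # -> x = 43
result = x % 7  # -> result = 1
x = x // 7  # -> x = 6
ans = x ** 4 + result  # -> ans = 1297

Answer: 1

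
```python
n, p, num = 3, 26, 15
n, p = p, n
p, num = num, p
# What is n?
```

Trace (tracking n):
n, p, num = (3, 26, 15)  # -> n = 3, p = 26, num = 15
n, p = (p, n)  # -> n = 26, p = 3
p, num = (num, p)  # -> p = 15, num = 3

Answer: 26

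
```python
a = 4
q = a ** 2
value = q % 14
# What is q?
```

Trace (tracking q):
a = 4  # -> a = 4
q = a ** 2  # -> q = 16
value = q % 14  # -> value = 2

Answer: 16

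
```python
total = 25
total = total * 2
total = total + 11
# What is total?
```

Trace (tracking total):
total = 25  # -> total = 25
total = total * 2  # -> total = 50
total = total + 11  # -> total = 61

Answer: 61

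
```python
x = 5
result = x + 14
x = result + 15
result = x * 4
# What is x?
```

Trace (tracking x):
x = 5  # -> x = 5
result = x + 14  # -> result = 19
x = result + 15  # -> x = 34
result = x * 4  # -> result = 136

Answer: 34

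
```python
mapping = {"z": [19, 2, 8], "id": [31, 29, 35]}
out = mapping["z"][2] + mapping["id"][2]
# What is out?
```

Trace (tracking out):
mapping = {'z': [19, 2, 8], 'id': [31, 29, 35]}  # -> mapping = {'z': [19, 2, 8], 'id': [31, 29, 35]}
out = mapping['z'][2] + mapping['id'][2]  # -> out = 43

Answer: 43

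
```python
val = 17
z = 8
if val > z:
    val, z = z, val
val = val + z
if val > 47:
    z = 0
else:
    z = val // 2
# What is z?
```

Answer: 12

Derivation:
Trace (tracking z):
val = 17  # -> val = 17
z = 8  # -> z = 8
if val > z:  # condition is True
    val, z = (z, val)  # -> val = 8, z = 17
val = val + z  # -> val = 25
if val > 47:  # condition is False
else:
    z = val // 2  # -> z = 12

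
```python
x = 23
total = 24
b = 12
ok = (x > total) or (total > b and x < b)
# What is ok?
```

Answer: False

Derivation:
Trace (tracking ok):
x = 23  # -> x = 23
total = 24  # -> total = 24
b = 12  # -> b = 12
ok = x > total or (total > b and x < b)  # -> ok = False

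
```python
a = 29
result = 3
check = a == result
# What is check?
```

Answer: False

Derivation:
Trace (tracking check):
a = 29  # -> a = 29
result = 3  # -> result = 3
check = a == result  # -> check = False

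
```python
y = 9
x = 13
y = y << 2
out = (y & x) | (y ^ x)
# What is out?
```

Answer: 45

Derivation:
Trace (tracking out):
y = 9  # -> y = 9
x = 13  # -> x = 13
y = y << 2  # -> y = 36
out = y & x | y ^ x  # -> out = 45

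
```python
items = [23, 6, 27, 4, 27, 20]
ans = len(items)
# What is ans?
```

Trace (tracking ans):
items = [23, 6, 27, 4, 27, 20]  # -> items = [23, 6, 27, 4, 27, 20]
ans = len(items)  # -> ans = 6

Answer: 6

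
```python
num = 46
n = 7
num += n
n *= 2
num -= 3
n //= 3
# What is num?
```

Trace (tracking num):
num = 46  # -> num = 46
n = 7  # -> n = 7
num += n  # -> num = 53
n *= 2  # -> n = 14
num -= 3  # -> num = 50
n //= 3  # -> n = 4

Answer: 50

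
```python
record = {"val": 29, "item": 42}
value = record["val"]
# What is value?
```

Trace (tracking value):
record = {'val': 29, 'item': 42}  # -> record = {'val': 29, 'item': 42}
value = record['val']  # -> value = 29

Answer: 29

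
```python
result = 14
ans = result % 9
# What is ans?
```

Answer: 5

Derivation:
Trace (tracking ans):
result = 14  # -> result = 14
ans = result % 9  # -> ans = 5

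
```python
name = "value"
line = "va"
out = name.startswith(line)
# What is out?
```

Answer: True

Derivation:
Trace (tracking out):
name = 'value'  # -> name = 'value'
line = 'va'  # -> line = 'va'
out = name.startswith(line)  # -> out = True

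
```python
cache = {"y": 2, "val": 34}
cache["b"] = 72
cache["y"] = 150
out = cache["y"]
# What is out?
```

Trace (tracking out):
cache = {'y': 2, 'val': 34}  # -> cache = {'y': 2, 'val': 34}
cache['b'] = 72  # -> cache = {'y': 2, 'val': 34, 'b': 72}
cache['y'] = 150  # -> cache = {'y': 150, 'val': 34, 'b': 72}
out = cache['y']  # -> out = 150

Answer: 150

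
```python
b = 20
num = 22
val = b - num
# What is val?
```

Answer: -2

Derivation:
Trace (tracking val):
b = 20  # -> b = 20
num = 22  # -> num = 22
val = b - num  # -> val = -2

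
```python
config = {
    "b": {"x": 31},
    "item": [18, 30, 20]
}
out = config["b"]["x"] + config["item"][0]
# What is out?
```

Trace (tracking out):
config = {'b': {'x': 31}, 'item': [18, 30, 20]}  # -> config = {'b': {'x': 31}, 'item': [18, 30, 20]}
out = config['b']['x'] + config['item'][0]  # -> out = 49

Answer: 49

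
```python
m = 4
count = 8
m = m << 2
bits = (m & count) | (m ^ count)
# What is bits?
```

Trace (tracking bits):
m = 4  # -> m = 4
count = 8  # -> count = 8
m = m << 2  # -> m = 16
bits = m & count | m ^ count  # -> bits = 24

Answer: 24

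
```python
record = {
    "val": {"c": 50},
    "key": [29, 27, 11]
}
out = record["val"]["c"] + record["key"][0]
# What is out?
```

Answer: 79

Derivation:
Trace (tracking out):
record = {'val': {'c': 50}, 'key': [29, 27, 11]}  # -> record = {'val': {'c': 50}, 'key': [29, 27, 11]}
out = record['val']['c'] + record['key'][0]  # -> out = 79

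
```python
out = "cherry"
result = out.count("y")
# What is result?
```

Trace (tracking result):
out = 'cherry'  # -> out = 'cherry'
result = out.count('y')  # -> result = 1

Answer: 1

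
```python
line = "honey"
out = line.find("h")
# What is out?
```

Answer: 0

Derivation:
Trace (tracking out):
line = 'honey'  # -> line = 'honey'
out = line.find('h')  # -> out = 0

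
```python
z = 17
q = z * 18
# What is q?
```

Answer: 306

Derivation:
Trace (tracking q):
z = 17  # -> z = 17
q = z * 18  # -> q = 306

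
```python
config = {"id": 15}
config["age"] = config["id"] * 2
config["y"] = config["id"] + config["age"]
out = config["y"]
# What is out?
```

Trace (tracking out):
config = {'id': 15}  # -> config = {'id': 15}
config['age'] = config['id'] * 2  # -> config = {'id': 15, 'age': 30}
config['y'] = config['id'] + config['age']  # -> config = {'id': 15, 'age': 30, 'y': 45}
out = config['y']  # -> out = 45

Answer: 45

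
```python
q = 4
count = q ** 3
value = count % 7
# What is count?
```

Trace (tracking count):
q = 4  # -> q = 4
count = q ** 3  # -> count = 64
value = count % 7  # -> value = 1

Answer: 64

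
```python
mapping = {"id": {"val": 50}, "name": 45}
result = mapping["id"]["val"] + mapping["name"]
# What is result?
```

Trace (tracking result):
mapping = {'id': {'val': 50}, 'name': 45}  # -> mapping = {'id': {'val': 50}, 'name': 45}
result = mapping['id']['val'] + mapping['name']  # -> result = 95

Answer: 95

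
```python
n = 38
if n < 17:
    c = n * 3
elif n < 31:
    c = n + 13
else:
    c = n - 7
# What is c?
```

Answer: 31

Derivation:
Trace (tracking c):
n = 38  # -> n = 38
if n < 17:  # condition is False
elif n < 31:  # condition is False
else:
    c = n - 7  # -> c = 31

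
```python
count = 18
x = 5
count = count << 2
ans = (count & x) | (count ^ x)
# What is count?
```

Trace (tracking count):
count = 18  # -> count = 18
x = 5  # -> x = 5
count = count << 2  # -> count = 72
ans = count & x | count ^ x  # -> ans = 77

Answer: 72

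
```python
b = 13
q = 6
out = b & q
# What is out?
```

Answer: 4

Derivation:
Trace (tracking out):
b = 13  # -> b = 13
q = 6  # -> q = 6
out = b & q  # -> out = 4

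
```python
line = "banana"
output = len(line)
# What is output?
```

Answer: 6

Derivation:
Trace (tracking output):
line = 'banana'  # -> line = 'banana'
output = len(line)  # -> output = 6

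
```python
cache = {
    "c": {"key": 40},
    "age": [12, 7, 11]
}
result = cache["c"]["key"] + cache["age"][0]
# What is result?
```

Answer: 52

Derivation:
Trace (tracking result):
cache = {'c': {'key': 40}, 'age': [12, 7, 11]}  # -> cache = {'c': {'key': 40}, 'age': [12, 7, 11]}
result = cache['c']['key'] + cache['age'][0]  # -> result = 52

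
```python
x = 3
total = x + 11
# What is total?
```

Trace (tracking total):
x = 3  # -> x = 3
total = x + 11  # -> total = 14

Answer: 14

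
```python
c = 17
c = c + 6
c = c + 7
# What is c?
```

Trace (tracking c):
c = 17  # -> c = 17
c = c + 6  # -> c = 23
c = c + 7  # -> c = 30

Answer: 30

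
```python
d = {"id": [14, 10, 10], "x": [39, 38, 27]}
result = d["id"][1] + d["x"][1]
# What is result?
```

Trace (tracking result):
d = {'id': [14, 10, 10], 'x': [39, 38, 27]}  # -> d = {'id': [14, 10, 10], 'x': [39, 38, 27]}
result = d['id'][1] + d['x'][1]  # -> result = 48

Answer: 48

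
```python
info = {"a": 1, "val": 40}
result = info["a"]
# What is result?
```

Trace (tracking result):
info = {'a': 1, 'val': 40}  # -> info = {'a': 1, 'val': 40}
result = info['a']  # -> result = 1

Answer: 1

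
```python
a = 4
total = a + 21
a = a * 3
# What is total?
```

Answer: 25

Derivation:
Trace (tracking total):
a = 4  # -> a = 4
total = a + 21  # -> total = 25
a = a * 3  # -> a = 12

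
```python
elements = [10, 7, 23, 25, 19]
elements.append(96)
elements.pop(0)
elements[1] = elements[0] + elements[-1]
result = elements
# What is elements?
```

Trace (tracking elements):
elements = [10, 7, 23, 25, 19]  # -> elements = [10, 7, 23, 25, 19]
elements.append(96)  # -> elements = [10, 7, 23, 25, 19, 96]
elements.pop(0)  # -> elements = [7, 23, 25, 19, 96]
elements[1] = elements[0] + elements[-1]  # -> elements = [7, 103, 25, 19, 96]
result = elements  # -> result = [7, 103, 25, 19, 96]

Answer: [7, 103, 25, 19, 96]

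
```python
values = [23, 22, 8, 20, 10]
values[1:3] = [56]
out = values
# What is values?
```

Trace (tracking values):
values = [23, 22, 8, 20, 10]  # -> values = [23, 22, 8, 20, 10]
values[1:3] = [56]  # -> values = [23, 56, 20, 10]
out = values  # -> out = [23, 56, 20, 10]

Answer: [23, 56, 20, 10]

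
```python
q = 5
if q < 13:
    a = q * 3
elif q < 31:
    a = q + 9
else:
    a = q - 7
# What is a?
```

Answer: 15

Derivation:
Trace (tracking a):
q = 5  # -> q = 5
if q < 13:  # condition is True
    a = q * 3  # -> a = 15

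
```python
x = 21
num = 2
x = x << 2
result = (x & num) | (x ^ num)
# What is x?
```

Trace (tracking x):
x = 21  # -> x = 21
num = 2  # -> num = 2
x = x << 2  # -> x = 84
result = x & num | x ^ num  # -> result = 86

Answer: 84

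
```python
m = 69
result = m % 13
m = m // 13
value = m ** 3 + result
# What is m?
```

Trace (tracking m):
m = 69  # -> m = 69
result = m % 13  # -> result = 4
m = m // 13  # -> m = 5
value = m ** 3 + result  # -> value = 129

Answer: 5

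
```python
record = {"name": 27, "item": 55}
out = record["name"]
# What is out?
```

Answer: 27

Derivation:
Trace (tracking out):
record = {'name': 27, 'item': 55}  # -> record = {'name': 27, 'item': 55}
out = record['name']  # -> out = 27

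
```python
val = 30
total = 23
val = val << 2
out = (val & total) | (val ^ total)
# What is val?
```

Trace (tracking val):
val = 30  # -> val = 30
total = 23  # -> total = 23
val = val << 2  # -> val = 120
out = val & total | val ^ total  # -> out = 127

Answer: 120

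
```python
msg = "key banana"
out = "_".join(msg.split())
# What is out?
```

Trace (tracking out):
msg = 'key banana'  # -> msg = 'key banana'
out = '_'.join(msg.split())  # -> out = 'key_banana'

Answer: 'key_banana'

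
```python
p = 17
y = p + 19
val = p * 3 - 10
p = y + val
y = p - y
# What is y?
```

Trace (tracking y):
p = 17  # -> p = 17
y = p + 19  # -> y = 36
val = p * 3 - 10  # -> val = 41
p = y + val  # -> p = 77
y = p - y  # -> y = 41

Answer: 41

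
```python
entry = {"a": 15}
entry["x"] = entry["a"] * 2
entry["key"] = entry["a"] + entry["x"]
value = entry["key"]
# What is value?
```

Answer: 45

Derivation:
Trace (tracking value):
entry = {'a': 15}  # -> entry = {'a': 15}
entry['x'] = entry['a'] * 2  # -> entry = {'a': 15, 'x': 30}
entry['key'] = entry['a'] + entry['x']  # -> entry = {'a': 15, 'x': 30, 'key': 45}
value = entry['key']  # -> value = 45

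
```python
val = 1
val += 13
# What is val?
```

Trace (tracking val):
val = 1  # -> val = 1
val += 13  # -> val = 14

Answer: 14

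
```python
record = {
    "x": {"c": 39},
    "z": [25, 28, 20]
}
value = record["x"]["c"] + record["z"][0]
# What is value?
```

Trace (tracking value):
record = {'x': {'c': 39}, 'z': [25, 28, 20]}  # -> record = {'x': {'c': 39}, 'z': [25, 28, 20]}
value = record['x']['c'] + record['z'][0]  # -> value = 64

Answer: 64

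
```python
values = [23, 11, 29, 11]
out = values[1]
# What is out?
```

Trace (tracking out):
values = [23, 11, 29, 11]  # -> values = [23, 11, 29, 11]
out = values[1]  # -> out = 11

Answer: 11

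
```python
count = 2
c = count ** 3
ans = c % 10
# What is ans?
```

Answer: 8

Derivation:
Trace (tracking ans):
count = 2  # -> count = 2
c = count ** 3  # -> c = 8
ans = c % 10  # -> ans = 8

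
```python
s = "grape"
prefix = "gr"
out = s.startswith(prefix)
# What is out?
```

Trace (tracking out):
s = 'grape'  # -> s = 'grape'
prefix = 'gr'  # -> prefix = 'gr'
out = s.startswith(prefix)  # -> out = True

Answer: True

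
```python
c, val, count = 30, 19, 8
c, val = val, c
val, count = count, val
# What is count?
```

Answer: 30

Derivation:
Trace (tracking count):
c, val, count = (30, 19, 8)  # -> c = 30, val = 19, count = 8
c, val = (val, c)  # -> c = 19, val = 30
val, count = (count, val)  # -> val = 8, count = 30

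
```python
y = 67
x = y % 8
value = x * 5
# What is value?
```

Answer: 15

Derivation:
Trace (tracking value):
y = 67  # -> y = 67
x = y % 8  # -> x = 3
value = x * 5  # -> value = 15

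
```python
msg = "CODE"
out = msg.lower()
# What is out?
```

Trace (tracking out):
msg = 'CODE'  # -> msg = 'CODE'
out = msg.lower()  # -> out = 'code'

Answer: 'code'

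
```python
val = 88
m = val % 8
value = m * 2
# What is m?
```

Trace (tracking m):
val = 88  # -> val = 88
m = val % 8  # -> m = 0
value = m * 2  # -> value = 0

Answer: 0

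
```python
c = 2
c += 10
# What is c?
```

Answer: 12

Derivation:
Trace (tracking c):
c = 2  # -> c = 2
c += 10  # -> c = 12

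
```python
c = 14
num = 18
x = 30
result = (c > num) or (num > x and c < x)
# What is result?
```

Answer: False

Derivation:
Trace (tracking result):
c = 14  # -> c = 14
num = 18  # -> num = 18
x = 30  # -> x = 30
result = c > num or (num > x and c < x)  # -> result = False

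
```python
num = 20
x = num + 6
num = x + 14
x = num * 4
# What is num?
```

Trace (tracking num):
num = 20  # -> num = 20
x = num + 6  # -> x = 26
num = x + 14  # -> num = 40
x = num * 4  # -> x = 160

Answer: 40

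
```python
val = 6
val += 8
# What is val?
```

Answer: 14

Derivation:
Trace (tracking val):
val = 6  # -> val = 6
val += 8  # -> val = 14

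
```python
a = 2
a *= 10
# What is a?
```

Answer: 20

Derivation:
Trace (tracking a):
a = 2  # -> a = 2
a *= 10  # -> a = 20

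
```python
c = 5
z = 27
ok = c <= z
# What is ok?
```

Trace (tracking ok):
c = 5  # -> c = 5
z = 27  # -> z = 27
ok = c <= z  # -> ok = True

Answer: True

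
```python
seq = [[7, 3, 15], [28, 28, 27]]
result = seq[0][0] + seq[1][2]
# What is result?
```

Trace (tracking result):
seq = [[7, 3, 15], [28, 28, 27]]  # -> seq = [[7, 3, 15], [28, 28, 27]]
result = seq[0][0] + seq[1][2]  # -> result = 34

Answer: 34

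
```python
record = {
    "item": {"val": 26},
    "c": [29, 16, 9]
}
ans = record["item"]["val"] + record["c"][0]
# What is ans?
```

Trace (tracking ans):
record = {'item': {'val': 26}, 'c': [29, 16, 9]}  # -> record = {'item': {'val': 26}, 'c': [29, 16, 9]}
ans = record['item']['val'] + record['c'][0]  # -> ans = 55

Answer: 55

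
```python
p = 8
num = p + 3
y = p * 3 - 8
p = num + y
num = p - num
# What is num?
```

Trace (tracking num):
p = 8  # -> p = 8
num = p + 3  # -> num = 11
y = p * 3 - 8  # -> y = 16
p = num + y  # -> p = 27
num = p - num  # -> num = 16

Answer: 16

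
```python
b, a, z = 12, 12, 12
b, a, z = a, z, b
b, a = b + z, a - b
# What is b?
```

Trace (tracking b):
b, a, z = (12, 12, 12)  # -> b = 12, a = 12, z = 12
b, a, z = (a, z, b)  # -> b = 12, a = 12, z = 12
b, a = (b + z, a - b)  # -> b = 24, a = 0

Answer: 24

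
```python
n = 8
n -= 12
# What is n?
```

Answer: -4

Derivation:
Trace (tracking n):
n = 8  # -> n = 8
n -= 12  # -> n = -4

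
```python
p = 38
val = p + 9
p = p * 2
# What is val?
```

Answer: 47

Derivation:
Trace (tracking val):
p = 38  # -> p = 38
val = p + 9  # -> val = 47
p = p * 2  # -> p = 76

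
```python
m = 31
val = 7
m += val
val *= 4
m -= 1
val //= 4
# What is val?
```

Answer: 7

Derivation:
Trace (tracking val):
m = 31  # -> m = 31
val = 7  # -> val = 7
m += val  # -> m = 38
val *= 4  # -> val = 28
m -= 1  # -> m = 37
val //= 4  # -> val = 7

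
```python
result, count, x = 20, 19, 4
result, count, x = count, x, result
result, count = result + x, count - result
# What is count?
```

Answer: -15

Derivation:
Trace (tracking count):
result, count, x = (20, 19, 4)  # -> result = 20, count = 19, x = 4
result, count, x = (count, x, result)  # -> result = 19, count = 4, x = 20
result, count = (result + x, count - result)  # -> result = 39, count = -15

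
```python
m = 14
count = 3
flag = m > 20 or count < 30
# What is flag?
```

Trace (tracking flag):
m = 14  # -> m = 14
count = 3  # -> count = 3
flag = m > 20 or count < 30  # -> flag = True

Answer: True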